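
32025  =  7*4575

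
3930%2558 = 1372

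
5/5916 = 5/5916  =  0.00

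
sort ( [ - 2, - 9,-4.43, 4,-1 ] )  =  [ - 9,-4.43, - 2, - 1,4]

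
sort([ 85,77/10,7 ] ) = [ 7,77/10, 85 ]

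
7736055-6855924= 880131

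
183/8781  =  61/2927 = 0.02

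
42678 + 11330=54008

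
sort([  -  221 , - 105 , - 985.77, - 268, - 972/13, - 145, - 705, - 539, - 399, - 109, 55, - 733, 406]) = [ -985.77 , - 733, - 705 , - 539, - 399, - 268,  -  221, - 145 , - 109 , - 105, - 972/13, 55,406 ] 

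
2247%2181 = 66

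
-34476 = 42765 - 77241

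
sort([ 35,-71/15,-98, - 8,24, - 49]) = [ - 98, -49,-8, - 71/15,24,35 ]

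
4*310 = 1240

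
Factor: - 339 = - 3^1 *113^1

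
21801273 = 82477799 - 60676526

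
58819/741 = 79 + 280/741= 79.38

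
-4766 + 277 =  - 4489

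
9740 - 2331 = 7409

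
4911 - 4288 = 623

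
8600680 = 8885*968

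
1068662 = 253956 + 814706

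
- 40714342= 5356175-46070517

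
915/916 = 915/916 = 1.00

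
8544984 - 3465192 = 5079792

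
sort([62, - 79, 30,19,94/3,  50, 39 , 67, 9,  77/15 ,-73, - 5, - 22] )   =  [ - 79, - 73, - 22, - 5, 77/15,9, 19, 30,94/3 , 39,50, 62,67 ] 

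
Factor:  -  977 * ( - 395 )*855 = 329957325 = 3^2*5^2*19^1 *79^1*977^1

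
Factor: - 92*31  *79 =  - 225308 = - 2^2 * 23^1 * 31^1*79^1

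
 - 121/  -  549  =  121/549 = 0.22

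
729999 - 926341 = -196342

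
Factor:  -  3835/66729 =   -  3^(-1)* 5^1*29^( - 1 ) = - 5/87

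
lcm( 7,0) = 0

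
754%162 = 106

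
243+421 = 664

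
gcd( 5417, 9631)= 1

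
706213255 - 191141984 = 515071271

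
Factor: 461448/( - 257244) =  - 174/97 = - 2^1*3^1*29^1*97^( -1 ) 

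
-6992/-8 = 874 + 0/1= 874.00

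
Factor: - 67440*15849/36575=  - 2^4 *3^4*5^ ( - 1 ) *7^( - 1) * 11^( - 1 ) * 19^( - 1 )*281^1*587^1= - 213771312/7315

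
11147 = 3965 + 7182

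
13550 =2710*5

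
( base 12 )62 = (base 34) 26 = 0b1001010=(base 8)112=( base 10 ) 74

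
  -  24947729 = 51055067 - 76002796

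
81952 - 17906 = 64046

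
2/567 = 2/567 = 0.00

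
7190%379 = 368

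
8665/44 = 196+ 41/44=196.93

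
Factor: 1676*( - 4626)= - 7753176 = - 2^3*3^2*257^1*419^1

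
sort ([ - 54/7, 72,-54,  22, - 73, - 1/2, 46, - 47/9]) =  [ - 73,-54,-54/7, - 47/9, - 1/2, 22, 46,72 ]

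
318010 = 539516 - 221506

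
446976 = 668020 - 221044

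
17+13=30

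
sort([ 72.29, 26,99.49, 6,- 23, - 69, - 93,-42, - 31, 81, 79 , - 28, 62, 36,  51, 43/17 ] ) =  [-93, - 69, - 42, - 31,- 28, - 23, 43/17,6,26, 36, 51, 62, 72.29,79,81, 99.49 ] 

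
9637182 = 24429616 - 14792434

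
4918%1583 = 169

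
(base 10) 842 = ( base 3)1011012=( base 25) 18H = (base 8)1512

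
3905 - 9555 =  -5650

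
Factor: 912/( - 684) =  - 4/3 = - 2^2*3^ (  -  1)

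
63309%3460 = 1029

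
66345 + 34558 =100903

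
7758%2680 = 2398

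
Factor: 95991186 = 2^1*3^1* 61^1* 262271^1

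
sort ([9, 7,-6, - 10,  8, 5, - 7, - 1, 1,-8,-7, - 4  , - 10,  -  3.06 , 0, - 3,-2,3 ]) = [ - 10, -10, - 8, - 7,- 7, - 6, - 4,-3.06 , - 3, - 2, - 1,0,1,3,5,7 , 8,9]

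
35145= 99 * 355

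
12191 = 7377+4814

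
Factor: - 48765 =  - 3^1* 5^1*3251^1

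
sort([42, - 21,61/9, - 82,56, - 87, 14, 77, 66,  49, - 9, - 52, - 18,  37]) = [ - 87, - 82, - 52, - 21 ,-18, - 9, 61/9,14,37,42,  49, 56, 66,  77]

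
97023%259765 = 97023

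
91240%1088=936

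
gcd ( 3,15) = 3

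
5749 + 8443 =14192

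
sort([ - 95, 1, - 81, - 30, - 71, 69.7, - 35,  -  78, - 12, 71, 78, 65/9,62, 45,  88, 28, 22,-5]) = [ - 95,- 81 , - 78 , - 71,  -  35 , - 30, - 12, - 5, 1, 65/9, 22, 28, 45,62,69.7, 71, 78,88]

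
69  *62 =4278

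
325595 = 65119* 5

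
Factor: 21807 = 3^2*2423^1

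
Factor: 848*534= 2^5 * 3^1*53^1 * 89^1 = 452832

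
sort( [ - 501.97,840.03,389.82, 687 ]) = [ - 501.97,389.82,687, 840.03] 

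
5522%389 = 76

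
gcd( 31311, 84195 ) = 9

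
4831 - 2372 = 2459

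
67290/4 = 16822 + 1/2 = 16822.50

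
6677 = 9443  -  2766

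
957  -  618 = 339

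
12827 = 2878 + 9949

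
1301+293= 1594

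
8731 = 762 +7969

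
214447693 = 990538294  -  776090601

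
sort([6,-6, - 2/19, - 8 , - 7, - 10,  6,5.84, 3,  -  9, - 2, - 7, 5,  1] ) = [ - 10, - 9 , - 8, - 7, - 7, - 6, - 2, - 2/19, 1, 3,5, 5.84, 6,6]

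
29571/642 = 9857/214 = 46.06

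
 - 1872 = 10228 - 12100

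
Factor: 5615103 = 3^1 * 13^1*143977^1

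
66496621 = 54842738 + 11653883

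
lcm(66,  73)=4818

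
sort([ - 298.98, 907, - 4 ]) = [ - 298.98  , - 4,907]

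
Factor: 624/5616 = 1/9 = 3^( - 2)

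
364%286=78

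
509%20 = 9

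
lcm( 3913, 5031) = 35217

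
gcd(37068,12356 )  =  12356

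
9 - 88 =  -79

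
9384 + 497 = 9881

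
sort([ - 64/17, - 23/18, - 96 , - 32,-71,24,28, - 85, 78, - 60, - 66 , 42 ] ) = [-96, - 85,- 71 , - 66, - 60 , - 32, - 64/17, - 23/18, 24,28,42,  78 ] 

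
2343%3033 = 2343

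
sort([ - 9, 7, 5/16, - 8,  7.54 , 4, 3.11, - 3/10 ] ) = [-9, - 8,-3/10,5/16,  3.11, 4,7,7.54 ] 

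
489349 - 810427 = -321078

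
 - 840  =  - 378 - 462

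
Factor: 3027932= 2^2*37^1*41^1*  499^1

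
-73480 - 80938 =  -154418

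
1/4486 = 1/4486 = 0.00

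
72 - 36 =36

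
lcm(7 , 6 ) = 42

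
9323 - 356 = 8967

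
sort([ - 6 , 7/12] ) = [ - 6 , 7/12] 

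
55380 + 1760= 57140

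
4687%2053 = 581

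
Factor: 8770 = 2^1*5^1*877^1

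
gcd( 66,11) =11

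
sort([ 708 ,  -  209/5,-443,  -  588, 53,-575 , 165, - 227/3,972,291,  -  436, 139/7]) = [  -  588,  -  575,-443, - 436, - 227/3, -209/5,139/7,53,165, 291, 708,972] 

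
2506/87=2506/87 = 28.80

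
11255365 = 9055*1243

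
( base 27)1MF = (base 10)1338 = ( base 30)1EI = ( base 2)10100111010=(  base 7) 3621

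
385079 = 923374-538295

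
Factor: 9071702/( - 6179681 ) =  - 2^1*19^1*238729^1* 6179681^(  -  1)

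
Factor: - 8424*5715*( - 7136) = 343549589760  =  2^8 * 3^6* 5^1*13^1*127^1*223^1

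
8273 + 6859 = 15132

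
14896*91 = 1355536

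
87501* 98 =8575098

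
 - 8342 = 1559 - 9901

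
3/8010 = 1/2670 = 0.00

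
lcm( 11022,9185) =55110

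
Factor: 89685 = 3^2*5^1*1993^1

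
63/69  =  21/23 = 0.91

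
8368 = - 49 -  - 8417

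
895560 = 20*44778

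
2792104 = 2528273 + 263831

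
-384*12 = -4608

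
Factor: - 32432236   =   - 2^2*61^2*2179^1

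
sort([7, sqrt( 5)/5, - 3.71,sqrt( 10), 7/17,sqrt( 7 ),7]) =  [ - 3.71,7/17,sqrt( 5)/5,sqrt(7 ),sqrt(10 ),  7,7 ]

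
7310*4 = 29240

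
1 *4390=4390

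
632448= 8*79056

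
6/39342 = 1/6557 =0.00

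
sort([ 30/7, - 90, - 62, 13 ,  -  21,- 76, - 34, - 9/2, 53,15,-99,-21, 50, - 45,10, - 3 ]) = [ - 99 ,-90,-76, - 62, - 45,-34,- 21,-21, -9/2,-3, 30/7,10,13,  15, 50, 53]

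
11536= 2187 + 9349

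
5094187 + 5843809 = 10937996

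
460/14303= 460/14303 = 0.03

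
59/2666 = 59/2666 = 0.02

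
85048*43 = 3657064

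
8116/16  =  507+ 1/4 = 507.25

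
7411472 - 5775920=1635552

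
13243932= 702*18866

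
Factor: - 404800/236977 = - 2^6*5^2*11^1 * 13^( - 1 )* 23^1*18229^( - 1 )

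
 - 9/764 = -1+755/764 = -0.01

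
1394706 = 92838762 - 91444056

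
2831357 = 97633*29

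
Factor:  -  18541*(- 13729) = 13729^1*18541^1= 254549389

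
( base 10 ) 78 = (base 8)116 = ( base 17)4a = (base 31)2G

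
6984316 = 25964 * 269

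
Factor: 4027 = 4027^1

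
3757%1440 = 877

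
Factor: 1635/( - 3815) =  - 3^1 *7^ (-1 ) = - 3/7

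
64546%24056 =16434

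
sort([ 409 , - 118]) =[  -  118, 409]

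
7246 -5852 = 1394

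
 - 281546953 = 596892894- 878439847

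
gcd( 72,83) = 1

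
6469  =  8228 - 1759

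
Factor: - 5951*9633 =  - 57325983 = - 3^1*11^1 * 13^2*19^1*541^1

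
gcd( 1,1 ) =1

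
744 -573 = 171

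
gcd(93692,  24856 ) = 4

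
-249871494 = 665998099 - 915869593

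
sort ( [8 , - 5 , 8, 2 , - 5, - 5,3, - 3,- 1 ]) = [ - 5, - 5, - 5, - 3, - 1, 2,3, 8,  8]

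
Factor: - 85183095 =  - 3^1 *5^1*5678873^1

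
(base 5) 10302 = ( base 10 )702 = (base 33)L9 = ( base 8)1276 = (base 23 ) 17c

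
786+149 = 935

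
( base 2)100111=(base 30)19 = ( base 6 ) 103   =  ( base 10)39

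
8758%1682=348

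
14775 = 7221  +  7554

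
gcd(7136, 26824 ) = 8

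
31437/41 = 766 + 31/41= 766.76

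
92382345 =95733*965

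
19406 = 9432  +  9974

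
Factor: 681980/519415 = 2^2*43^1*131^( - 1 ) = 172/131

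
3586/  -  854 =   -  1793/427 = -4.20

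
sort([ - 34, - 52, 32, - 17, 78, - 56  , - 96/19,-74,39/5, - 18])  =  [ - 74, - 56,  -  52, - 34, - 18, - 17, - 96/19,39/5, 32, 78]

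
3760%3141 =619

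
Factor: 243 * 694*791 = 2^1*3^5*7^1*113^1*347^1 = 133395822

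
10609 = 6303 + 4306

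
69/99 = 23/33 = 0.70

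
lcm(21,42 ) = 42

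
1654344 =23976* 69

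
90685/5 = 18137=18137.00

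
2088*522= 1089936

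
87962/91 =12566/13=966.62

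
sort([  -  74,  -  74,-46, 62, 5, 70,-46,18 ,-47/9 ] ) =[-74, - 74, - 46 ,  -  46,-47/9,5, 18,62,  70 ] 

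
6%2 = 0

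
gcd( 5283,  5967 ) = 9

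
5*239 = 1195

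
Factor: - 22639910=-2^1*5^1*83^1*27277^1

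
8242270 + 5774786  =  14017056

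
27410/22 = 1245+10/11 = 1245.91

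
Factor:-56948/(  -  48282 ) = 46/39 = 2^1* 3^( - 1)* 13^( - 1)* 23^1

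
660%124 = 40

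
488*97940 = 47794720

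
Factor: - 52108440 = - 2^3*3^1*5^1*434237^1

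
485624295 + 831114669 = 1316738964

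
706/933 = 706/933  =  0.76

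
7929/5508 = 881/612 = 1.44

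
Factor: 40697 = 40697^1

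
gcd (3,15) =3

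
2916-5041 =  - 2125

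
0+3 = 3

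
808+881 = 1689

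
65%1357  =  65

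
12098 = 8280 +3818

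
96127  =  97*991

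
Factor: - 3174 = -2^1*3^1*23^2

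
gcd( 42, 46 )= 2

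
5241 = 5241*1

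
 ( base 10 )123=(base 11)102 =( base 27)4F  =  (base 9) 146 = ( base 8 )173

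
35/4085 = 7/817 = 0.01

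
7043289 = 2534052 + 4509237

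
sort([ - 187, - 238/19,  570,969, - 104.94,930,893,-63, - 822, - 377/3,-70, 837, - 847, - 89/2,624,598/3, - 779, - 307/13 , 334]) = [ - 847, - 822,  -  779, - 187, - 377/3, - 104.94,  -  70, - 63 , - 89/2, -307/13, - 238/19,598/3, 334,570, 624, 837,893,  930, 969]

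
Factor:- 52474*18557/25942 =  - 11^1  *17^( - 1 )*109^( - 1)*241^1* 26237^1 =-69554287/1853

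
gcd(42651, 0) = 42651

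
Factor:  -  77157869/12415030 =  - 2^( - 1)*5^ ( - 1 )*97^( - 1 )*113^1*661^1*1033^1*12799^(-1)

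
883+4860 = 5743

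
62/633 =62/633 =0.10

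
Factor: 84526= 2^1*13^1*3251^1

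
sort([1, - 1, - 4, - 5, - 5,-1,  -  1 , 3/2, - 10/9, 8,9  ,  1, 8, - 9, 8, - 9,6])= [ - 9,  -  9, - 5, - 5, - 4, - 10/9,  -  1 , - 1, - 1, 1, 1  ,  3/2, 6 , 8,8,8, 9]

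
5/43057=5/43057 = 0.00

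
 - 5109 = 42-5151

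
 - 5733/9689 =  -1 + 3956/9689 =-  0.59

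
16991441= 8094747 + 8896694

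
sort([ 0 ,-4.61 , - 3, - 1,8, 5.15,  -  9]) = [  -  9,  -  4.61,-3, - 1,0, 5.15,  8]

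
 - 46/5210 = -1 + 2582/2605= - 0.01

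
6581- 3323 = 3258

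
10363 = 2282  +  8081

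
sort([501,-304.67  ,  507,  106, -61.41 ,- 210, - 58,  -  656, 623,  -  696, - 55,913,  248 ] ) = [ - 696, - 656,-304.67, - 210, - 61.41,-58, - 55,106, 248,501, 507, 623, 913]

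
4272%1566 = 1140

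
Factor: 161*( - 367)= - 59087 = - 7^1*23^1*367^1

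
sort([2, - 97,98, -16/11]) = [ - 97, -16/11, 2,  98] 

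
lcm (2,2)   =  2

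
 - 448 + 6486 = 6038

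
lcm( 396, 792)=792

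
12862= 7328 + 5534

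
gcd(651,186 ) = 93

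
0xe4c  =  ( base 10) 3660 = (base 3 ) 12000120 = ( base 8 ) 7114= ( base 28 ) 4IK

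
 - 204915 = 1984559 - 2189474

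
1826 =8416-6590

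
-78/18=- 13/3 = - 4.33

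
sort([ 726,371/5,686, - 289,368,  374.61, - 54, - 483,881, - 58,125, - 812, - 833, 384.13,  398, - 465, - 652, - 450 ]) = [ - 833, - 812, - 652, - 483 , - 465, - 450, - 289, - 58, - 54,371/5, 125, 368,374.61,  384.13,398,686, 726 , 881 ]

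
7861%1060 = 441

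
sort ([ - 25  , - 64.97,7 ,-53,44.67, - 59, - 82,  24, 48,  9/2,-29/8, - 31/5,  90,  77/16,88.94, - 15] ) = [- 82,- 64.97,-59, - 53,  -  25, - 15,-31/5, - 29/8,9/2,77/16,7, 24 , 44.67,48, 88.94, 90]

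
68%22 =2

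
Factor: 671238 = 2^1*3^2*89^1 * 419^1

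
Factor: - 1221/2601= - 3^( - 1 )*11^1*17^( - 2)*37^1 = - 407/867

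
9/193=9/193 = 0.05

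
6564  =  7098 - 534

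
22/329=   22/329 = 0.07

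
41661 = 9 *4629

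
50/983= 50/983 = 0.05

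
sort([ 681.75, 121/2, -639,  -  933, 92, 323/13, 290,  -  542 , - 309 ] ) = [  -  933,-639, - 542, - 309, 323/13,121/2, 92,290 , 681.75]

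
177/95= 1 + 82/95 =1.86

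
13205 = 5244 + 7961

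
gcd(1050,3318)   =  42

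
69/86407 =69/86407 = 0.00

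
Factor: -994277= - 149^1*6673^1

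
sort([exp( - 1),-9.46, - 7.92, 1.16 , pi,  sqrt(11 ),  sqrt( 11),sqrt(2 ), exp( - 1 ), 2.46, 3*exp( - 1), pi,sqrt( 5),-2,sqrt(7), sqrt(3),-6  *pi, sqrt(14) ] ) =[ - 6 * pi, - 9.46, - 7.92, - 2, exp ( - 1 ),exp( - 1),3 *exp(-1 ), 1.16, sqrt(2) , sqrt( 3 ) , sqrt ( 5),2.46, sqrt(7), pi,  pi, sqrt(11), sqrt( 11), sqrt( 14 )]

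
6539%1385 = 999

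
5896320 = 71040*83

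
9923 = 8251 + 1672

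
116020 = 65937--50083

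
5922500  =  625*9476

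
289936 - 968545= - 678609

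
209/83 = 2 + 43/83 = 2.52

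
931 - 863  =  68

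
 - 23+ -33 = -56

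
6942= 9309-2367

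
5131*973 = 4992463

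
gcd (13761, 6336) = 99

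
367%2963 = 367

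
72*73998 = 5327856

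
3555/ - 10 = - 356 + 1/2 = - 355.50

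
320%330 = 320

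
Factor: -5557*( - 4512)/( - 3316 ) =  - 2^3*3^1* 47^1*829^( - 1) * 5557^1= - 6268296/829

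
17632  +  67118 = 84750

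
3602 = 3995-393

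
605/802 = 605/802 = 0.75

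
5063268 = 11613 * 436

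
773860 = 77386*10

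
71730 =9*7970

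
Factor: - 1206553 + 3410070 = 2203517 = 101^1*  21817^1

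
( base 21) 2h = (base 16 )3b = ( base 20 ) 2J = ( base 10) 59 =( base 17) 38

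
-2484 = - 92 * 27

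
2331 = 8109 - 5778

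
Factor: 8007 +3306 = 3^3*419^1  =  11313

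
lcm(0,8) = 0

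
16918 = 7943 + 8975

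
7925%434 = 113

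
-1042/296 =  -521/148 = - 3.52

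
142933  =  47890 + 95043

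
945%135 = 0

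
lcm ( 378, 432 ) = 3024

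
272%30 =2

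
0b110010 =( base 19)2C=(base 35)1f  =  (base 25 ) 20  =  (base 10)50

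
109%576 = 109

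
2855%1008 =839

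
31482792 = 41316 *762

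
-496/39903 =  - 496/39903 = -0.01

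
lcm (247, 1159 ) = 15067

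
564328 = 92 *6134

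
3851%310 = 131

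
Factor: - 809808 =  - 2^4 *3^1* 16871^1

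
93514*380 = 35535320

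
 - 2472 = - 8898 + 6426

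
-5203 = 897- 6100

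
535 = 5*107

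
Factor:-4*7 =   -  28 = - 2^2*7^1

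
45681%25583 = 20098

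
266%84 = 14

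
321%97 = 30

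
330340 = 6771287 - 6440947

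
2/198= 1/99 = 0.01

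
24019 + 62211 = 86230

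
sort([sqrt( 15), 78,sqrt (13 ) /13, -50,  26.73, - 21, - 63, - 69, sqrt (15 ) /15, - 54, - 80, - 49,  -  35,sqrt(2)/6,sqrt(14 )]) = [ - 80,  -  69,  -  63, - 54, - 50,-49,  -  35 ,-21, sqrt(2)/6, sqrt( 15 ) /15, sqrt (13)/13, sqrt(14),  sqrt(15 ), 26.73, 78 ] 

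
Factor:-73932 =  - 2^2 * 3^1*61^1 * 101^1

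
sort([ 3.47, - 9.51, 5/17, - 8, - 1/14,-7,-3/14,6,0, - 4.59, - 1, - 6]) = [ - 9.51, - 8,  -  7, - 6,-4.59, - 1,  -  3/14, - 1/14 , 0,5/17, 3.47, 6 ] 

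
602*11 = 6622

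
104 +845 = 949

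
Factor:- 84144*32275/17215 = - 2^4*3^1* 5^1*11^( - 1) * 313^( - 1)*1291^1*1753^1= -543149520/3443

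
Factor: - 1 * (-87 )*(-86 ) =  - 7482 = - 2^1*3^1 * 29^1*43^1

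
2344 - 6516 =  -  4172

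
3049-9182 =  - 6133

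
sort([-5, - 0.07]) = [ - 5, - 0.07]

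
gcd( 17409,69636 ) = 17409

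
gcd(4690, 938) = 938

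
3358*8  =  26864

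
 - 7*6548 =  - 45836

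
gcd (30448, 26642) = 3806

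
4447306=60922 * 73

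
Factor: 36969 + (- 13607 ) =2^1*11681^1  =  23362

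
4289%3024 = 1265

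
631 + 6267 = 6898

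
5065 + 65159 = 70224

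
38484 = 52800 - 14316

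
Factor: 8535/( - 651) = -2845/217 = - 5^1*7^ ( - 1)*31^( -1)*569^1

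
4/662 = 2/331 = 0.01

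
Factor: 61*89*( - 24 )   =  -130296 = - 2^3*3^1*61^1*89^1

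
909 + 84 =993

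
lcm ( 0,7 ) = 0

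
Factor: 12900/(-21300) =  - 43/71 = - 43^1*71^ ( - 1) 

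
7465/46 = 7465/46= 162.28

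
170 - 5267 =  - 5097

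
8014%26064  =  8014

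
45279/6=15093/2= 7546.50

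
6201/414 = 689/46 = 14.98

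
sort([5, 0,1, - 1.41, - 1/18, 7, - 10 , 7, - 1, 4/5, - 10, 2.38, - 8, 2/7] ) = [ - 10,  -  10, - 8 , - 1.41, - 1, - 1/18, 0,2/7,4/5,1,2.38, 5, 7,  7] 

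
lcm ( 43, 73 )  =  3139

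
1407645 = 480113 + 927532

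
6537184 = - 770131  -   - 7307315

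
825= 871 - 46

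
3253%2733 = 520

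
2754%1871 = 883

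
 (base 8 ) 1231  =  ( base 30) m5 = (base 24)13H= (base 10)665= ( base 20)1d5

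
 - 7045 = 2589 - 9634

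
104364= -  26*( - 4014 ) 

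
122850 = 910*135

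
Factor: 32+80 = 112 = 2^4*7^1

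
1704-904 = 800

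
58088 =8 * 7261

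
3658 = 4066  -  408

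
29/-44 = -1+15/44 = -  0.66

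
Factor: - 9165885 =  - 3^1*5^1  *  19^1*29^1  *  1109^1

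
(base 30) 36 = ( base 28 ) 3C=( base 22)48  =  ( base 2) 1100000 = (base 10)96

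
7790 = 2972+4818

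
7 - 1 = 6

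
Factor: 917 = 7^1 *131^1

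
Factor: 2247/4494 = 1/2 = 2^ ( - 1 )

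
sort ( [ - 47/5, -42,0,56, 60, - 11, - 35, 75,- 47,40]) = [-47, - 42, - 35, - 11, - 47/5,0,40,56 , 60, 75]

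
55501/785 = 55501/785 = 70.70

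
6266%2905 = 456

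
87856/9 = 87856/9 = 9761.78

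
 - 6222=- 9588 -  - 3366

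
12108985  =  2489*4865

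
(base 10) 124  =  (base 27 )4G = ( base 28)4c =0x7C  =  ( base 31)40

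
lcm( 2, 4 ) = 4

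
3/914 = 3/914 = 0.00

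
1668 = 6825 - 5157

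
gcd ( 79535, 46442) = 1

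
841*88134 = 74120694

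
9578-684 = 8894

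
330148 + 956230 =1286378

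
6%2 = 0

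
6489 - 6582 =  - 93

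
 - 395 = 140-535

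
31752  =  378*84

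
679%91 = 42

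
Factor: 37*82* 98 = 2^2 *7^2*37^1* 41^1  =  297332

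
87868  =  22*3994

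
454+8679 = 9133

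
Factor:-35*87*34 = -103530 = - 2^1 * 3^1*5^1* 7^1*17^1 *29^1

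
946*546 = 516516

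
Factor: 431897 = 29^1 * 53^1*281^1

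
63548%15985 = 15593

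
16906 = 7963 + 8943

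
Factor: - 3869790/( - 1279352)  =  2^( - 2)*3^1*5^1*17^(- 1 )*23^( - 1)*409^( - 1)*128993^1 = 1934895/639676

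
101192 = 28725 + 72467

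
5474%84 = 14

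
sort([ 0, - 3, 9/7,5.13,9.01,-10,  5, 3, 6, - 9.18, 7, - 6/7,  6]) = [ - 10, -9.18,  -  3, - 6/7,  0, 9/7,3, 5, 5.13, 6, 6,7 , 9.01 ]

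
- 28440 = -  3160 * 9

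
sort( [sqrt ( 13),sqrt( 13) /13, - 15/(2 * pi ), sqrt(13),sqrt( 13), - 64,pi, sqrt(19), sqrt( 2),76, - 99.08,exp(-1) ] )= [ - 99.08, - 64,-15/( 2*pi),sqrt(13) /13,exp( - 1 ),  sqrt(2), pi, sqrt( 13),sqrt( 13), sqrt( 13),sqrt( 19), 76]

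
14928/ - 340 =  - 44 + 8/85= - 43.91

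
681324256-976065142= - 294740886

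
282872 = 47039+235833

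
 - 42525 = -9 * 4725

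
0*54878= 0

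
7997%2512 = 461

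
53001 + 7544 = 60545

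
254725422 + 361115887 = 615841309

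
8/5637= 8/5637 = 0.00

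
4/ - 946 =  - 2/473 = - 0.00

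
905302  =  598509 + 306793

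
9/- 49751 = - 1 + 49742/49751 = -  0.00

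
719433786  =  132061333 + 587372453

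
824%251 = 71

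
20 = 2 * 10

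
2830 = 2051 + 779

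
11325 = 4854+6471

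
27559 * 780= 21496020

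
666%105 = 36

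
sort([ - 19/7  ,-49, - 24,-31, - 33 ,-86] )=[ - 86,-49, - 33, - 31, -24, - 19/7]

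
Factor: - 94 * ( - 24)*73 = 2^4*3^1 * 47^1*73^1 = 164688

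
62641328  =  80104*782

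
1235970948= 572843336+663127612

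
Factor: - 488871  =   - 3^2  *54319^1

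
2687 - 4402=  - 1715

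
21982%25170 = 21982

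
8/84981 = 8/84981 = 0.00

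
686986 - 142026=544960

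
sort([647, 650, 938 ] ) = [ 647,650, 938 ]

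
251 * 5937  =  1490187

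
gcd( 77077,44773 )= 1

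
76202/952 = 80 + 3/68 = 80.04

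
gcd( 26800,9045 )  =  335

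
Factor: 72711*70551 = 5129833761= 3^7*13^1* 67^1*2693^1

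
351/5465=351/5465 = 0.06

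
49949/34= 1469 + 3/34=1469.09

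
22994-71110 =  - 48116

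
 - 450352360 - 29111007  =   - 479463367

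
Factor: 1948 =2^2 * 487^1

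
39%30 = 9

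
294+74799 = 75093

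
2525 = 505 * 5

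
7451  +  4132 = 11583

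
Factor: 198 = 2^1*3^2*11^1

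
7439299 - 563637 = 6875662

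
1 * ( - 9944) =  - 9944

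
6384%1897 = 693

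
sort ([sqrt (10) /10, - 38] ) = [ - 38, sqrt( 10 ) /10]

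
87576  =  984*89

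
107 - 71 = 36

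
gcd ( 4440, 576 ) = 24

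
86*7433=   639238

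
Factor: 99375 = 3^1*5^4*53^1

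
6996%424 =212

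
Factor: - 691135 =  - 5^1*17^1*47^1*173^1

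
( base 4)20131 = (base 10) 541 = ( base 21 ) 14G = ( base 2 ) 1000011101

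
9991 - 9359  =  632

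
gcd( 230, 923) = 1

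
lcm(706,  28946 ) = 28946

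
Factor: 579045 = 3^1*5^1*38603^1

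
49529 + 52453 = 101982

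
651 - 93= 558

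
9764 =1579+8185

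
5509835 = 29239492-23729657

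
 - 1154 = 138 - 1292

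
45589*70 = 3191230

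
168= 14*12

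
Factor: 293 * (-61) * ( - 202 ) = 3610346 = 2^1*61^1 *101^1*293^1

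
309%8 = 5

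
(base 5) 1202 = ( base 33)5c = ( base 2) 10110001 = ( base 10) 177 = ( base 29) 63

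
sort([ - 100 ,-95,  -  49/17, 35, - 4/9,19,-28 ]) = [-100 , - 95, - 28,  -  49/17 , - 4/9,19 , 35 ]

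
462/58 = 7 + 28/29 = 7.97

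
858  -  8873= - 8015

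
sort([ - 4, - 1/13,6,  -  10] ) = [ - 10, - 4, - 1/13 , 6]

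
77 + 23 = 100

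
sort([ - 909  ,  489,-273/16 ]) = [  -  909,-273/16,489] 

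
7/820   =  7/820 = 0.01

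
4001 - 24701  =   - 20700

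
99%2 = 1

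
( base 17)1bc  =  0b111101000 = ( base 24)k8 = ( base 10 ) 488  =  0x1E8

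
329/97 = 329/97 = 3.39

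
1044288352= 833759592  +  210528760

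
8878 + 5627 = 14505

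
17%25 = 17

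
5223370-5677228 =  -453858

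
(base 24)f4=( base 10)364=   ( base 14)1C0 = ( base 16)16c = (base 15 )194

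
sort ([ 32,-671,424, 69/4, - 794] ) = [ - 794, - 671, 69/4, 32,  424 ] 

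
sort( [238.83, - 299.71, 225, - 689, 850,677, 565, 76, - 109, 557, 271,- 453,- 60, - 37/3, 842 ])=[ - 689,  -  453, - 299.71, - 109, - 60, - 37/3,76 , 225 , 238.83,271, 557, 565,677, 842,850 ] 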